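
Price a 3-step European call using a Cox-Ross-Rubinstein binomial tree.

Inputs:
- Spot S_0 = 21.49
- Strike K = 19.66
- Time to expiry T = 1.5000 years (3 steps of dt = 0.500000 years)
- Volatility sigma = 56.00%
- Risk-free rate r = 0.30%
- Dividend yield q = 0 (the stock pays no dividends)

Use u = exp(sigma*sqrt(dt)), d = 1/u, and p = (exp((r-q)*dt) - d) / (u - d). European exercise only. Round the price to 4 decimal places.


Answer: Price = V(0,0) = 6.9064

Derivation:
dt = T/N = 0.500000
u = exp(sigma*sqrt(dt)) = 1.485839; d = 1/u = 0.673020
p = (exp((r-q)*dt) - d) / (u - d) = 0.404125
Discount per step: exp(-r*dt) = 0.998501
Stock lattice S(k, i) with i counting down-moves:
  k=0: S(0,0) = 21.4900
  k=1: S(1,0) = 31.9307; S(1,1) = 14.4632
  k=2: S(2,0) = 47.4439; S(2,1) = 21.4900; S(2,2) = 9.7340
  k=3: S(3,0) = 70.4940; S(3,1) = 31.9307; S(3,2) = 14.4632; S(3,3) = 6.5512
Terminal payoffs V(N, i) = max(S_T - K, 0):
  V(3,0) = 50.833965; V(3,1) = 12.270687; V(3,2) = 0.000000; V(3,3) = 0.000000
Backward induction: V(k, i) = exp(-r*dt) * [p * V(k+1, i) + (1-p) * V(k+1, i+1)].
  V(2,0) = exp(-r*dt) * [p*50.833965 + (1-p)*12.270687] = 27.813337
  V(2,1) = exp(-r*dt) * [p*12.270687 + (1-p)*0.000000] = 4.951464
  V(2,2) = exp(-r*dt) * [p*0.000000 + (1-p)*0.000000] = 0.000000
  V(1,0) = exp(-r*dt) * [p*27.813337 + (1-p)*4.951464] = 14.169258
  V(1,1) = exp(-r*dt) * [p*4.951464 + (1-p)*0.000000] = 1.998013
  V(0,0) = exp(-r*dt) * [p*14.169258 + (1-p)*1.998013] = 6.906356


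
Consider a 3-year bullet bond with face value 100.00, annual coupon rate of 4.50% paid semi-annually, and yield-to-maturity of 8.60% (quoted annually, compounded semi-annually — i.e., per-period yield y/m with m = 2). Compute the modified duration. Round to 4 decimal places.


Coupon per period c = face * coupon_rate / m = 2.250000
Periods per year m = 2; per-period yield y/m = 0.043000
Number of cashflows N = 6
Cashflows (t years, CF_t, discount factor 1/(1+y/m)^(m*t), PV):
  t = 0.5000: CF_t = 2.250000, DF = 0.958773, PV = 2.157239
  t = 1.0000: CF_t = 2.250000, DF = 0.919245, PV = 2.068302
  t = 1.5000: CF_t = 2.250000, DF = 0.881347, PV = 1.983031
  t = 2.0000: CF_t = 2.250000, DF = 0.845012, PV = 1.901277
  t = 2.5000: CF_t = 2.250000, DF = 0.810174, PV = 1.822892
  t = 3.0000: CF_t = 102.250000, DF = 0.776773, PV = 79.425044
Price P = sum_t PV_t = 89.357785
First compute Macaulay numerator sum_t t * PV_t:
  t * PV_t at t = 0.5000: 1.078619
  t * PV_t at t = 1.0000: 2.068302
  t * PV_t at t = 1.5000: 2.974547
  t * PV_t at t = 2.0000: 3.802553
  t * PV_t at t = 2.5000: 4.557230
  t * PV_t at t = 3.0000: 238.275133
Macaulay duration D = 252.756385 / 89.357785 = 2.828588
Modified duration = D / (1 + y/m) = 2.828588 / (1 + 0.043000) = 2.711973

Answer: Modified duration = 2.7120


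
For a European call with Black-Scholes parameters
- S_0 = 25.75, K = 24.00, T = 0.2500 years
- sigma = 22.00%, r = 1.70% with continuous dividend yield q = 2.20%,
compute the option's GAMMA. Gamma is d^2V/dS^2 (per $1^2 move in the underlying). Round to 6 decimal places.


Answer: Gamma = 0.110896

Derivation:
d1 = 0.6834617887; d2 = 0.5734617887
phi(d1) = 0.3158466268; exp(-qT) = 0.9945150973; exp(-rT) = 0.9957590185
Gamma = exp(-qT) * phi(d1) / (S * sigma * sqrt(T)) = 0.9945150973 * 0.3158466268 / (25.7500 * 0.2200 * 0.5000000000) = 0.110896


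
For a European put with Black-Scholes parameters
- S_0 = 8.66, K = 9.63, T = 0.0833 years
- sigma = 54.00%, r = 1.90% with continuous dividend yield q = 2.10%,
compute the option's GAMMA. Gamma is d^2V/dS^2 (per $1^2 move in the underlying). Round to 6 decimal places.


Answer: Gamma = 0.245813

Derivation:
d1 = -0.6043497779; d2 = -0.7602031706
phi(d1) = 0.3323529208; exp(-qT) = 0.9982522291; exp(-rT) = 0.9984185518
Gamma = exp(-qT) * phi(d1) / (S * sigma * sqrt(T)) = 0.9982522291 * 0.3323529208 / (8.6600 * 0.5400 * 0.2886173938) = 0.245813


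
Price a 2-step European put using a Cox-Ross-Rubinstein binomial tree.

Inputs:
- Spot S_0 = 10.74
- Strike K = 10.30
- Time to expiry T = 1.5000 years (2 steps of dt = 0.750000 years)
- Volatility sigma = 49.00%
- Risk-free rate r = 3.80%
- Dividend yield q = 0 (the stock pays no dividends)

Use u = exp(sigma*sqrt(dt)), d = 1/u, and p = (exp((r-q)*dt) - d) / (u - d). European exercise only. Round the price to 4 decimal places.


Answer: Price = V(0,0) = 1.7594

Derivation:
dt = T/N = 0.750000
u = exp(sigma*sqrt(dt)) = 1.528600; d = 1/u = 0.654193
p = (exp((r-q)*dt) - d) / (u - d) = 0.428538
Discount per step: exp(-r*dt) = 0.971902
Stock lattice S(k, i) with i counting down-moves:
  k=0: S(0,0) = 10.7400
  k=1: S(1,0) = 16.4172; S(1,1) = 7.0260
  k=2: S(2,0) = 25.0953; S(2,1) = 10.7400; S(2,2) = 4.5964
Terminal payoffs V(N, i) = max(K - S_T, 0):
  V(2,0) = 0.000000; V(2,1) = 0.000000; V(2,2) = 5.703615
Backward induction: V(k, i) = exp(-r*dt) * [p * V(k+1, i) + (1-p) * V(k+1, i+1)].
  V(1,0) = exp(-r*dt) * [p*0.000000 + (1-p)*0.000000] = 0.000000
  V(1,1) = exp(-r*dt) * [p*0.000000 + (1-p)*5.703615] = 3.167817
  V(0,0) = exp(-r*dt) * [p*0.000000 + (1-p)*3.167817] = 1.759422


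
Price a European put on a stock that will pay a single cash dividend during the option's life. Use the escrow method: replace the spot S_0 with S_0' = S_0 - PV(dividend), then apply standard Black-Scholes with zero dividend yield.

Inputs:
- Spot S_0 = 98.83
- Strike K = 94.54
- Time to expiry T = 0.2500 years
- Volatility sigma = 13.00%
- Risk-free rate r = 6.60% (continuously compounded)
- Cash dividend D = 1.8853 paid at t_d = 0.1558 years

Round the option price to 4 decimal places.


Answer: Price = 0.9694

Derivation:
PV(D) = D * exp(-r * t_d) = 1.8853 * 0.98976989 = 1.86601317
S_0' = S_0 - PV(D) = 98.8300 - 1.86601317 = 96.96398683
d1 = (ln(S_0'/K) + (r + sigma^2/2)*T) / (sigma*sqrt(T)) = 0.67583253
d2 = d1 - sigma*sqrt(T) = 0.61083253
exp(-rT) = 0.98363538
N(-d1) = 0.24957349; N(-d2) = 0.27065523
P = K * exp(-rT) * N(-d2) - S_0' * N(-d1) = 94.5400 * 0.98363538 * 0.27065523 - 96.96398683 * 0.24957349 = 0.9694


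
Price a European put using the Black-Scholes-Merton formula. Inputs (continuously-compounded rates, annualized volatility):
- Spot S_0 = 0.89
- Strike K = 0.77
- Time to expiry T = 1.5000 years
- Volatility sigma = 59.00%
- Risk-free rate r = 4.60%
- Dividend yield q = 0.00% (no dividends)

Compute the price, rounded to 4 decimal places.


d1 = (ln(S/K) + (r - q + 0.5*sigma^2) * T) / (sigma * sqrt(T)) = 0.65721878
d2 = d1 - sigma * sqrt(T) = -0.06538069
exp(-rT) = 0.93332668; exp(-qT) = 1.00000000
P = K * exp(-rT) * N(-d2) - S_0 * exp(-qT) * N(-d1)
N(-d1) = 0.25552012; N(-d2) = 0.52606455
P = 0.7700 * 0.93332668 * 0.52606455 - 0.8900 * 1.00000000 * 0.25552012 = 0.1506

Answer: Price = 0.1506


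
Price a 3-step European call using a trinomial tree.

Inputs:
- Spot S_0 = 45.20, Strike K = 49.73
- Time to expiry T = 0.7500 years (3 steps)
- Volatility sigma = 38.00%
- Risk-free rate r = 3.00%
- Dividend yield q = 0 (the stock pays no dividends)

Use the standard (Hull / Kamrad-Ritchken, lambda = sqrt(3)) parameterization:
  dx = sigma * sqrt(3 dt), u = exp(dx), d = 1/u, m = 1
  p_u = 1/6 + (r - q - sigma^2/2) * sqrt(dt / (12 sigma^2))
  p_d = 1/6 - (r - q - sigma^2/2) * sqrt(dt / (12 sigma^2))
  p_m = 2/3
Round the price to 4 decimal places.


dt = T/N = 0.250000; dx = sigma*sqrt(3*dt) = 0.329090
u = exp(dx) = 1.389702; d = 1/u = 0.719579
p_u = 0.150638, p_m = 0.666667, p_d = 0.182696
Discount per step: exp(-r*dt) = 0.992528
Stock lattice S(k, j) with j the centered position index:
  k=0: S(0,+0) = 45.2000
  k=1: S(1,-1) = 32.5249; S(1,+0) = 45.2000; S(1,+1) = 62.8146
  k=2: S(2,-2) = 23.4043; S(2,-1) = 32.5249; S(2,+0) = 45.2000; S(2,+1) = 62.8146; S(2,+2) = 87.2935
  k=3: S(3,-3) = 16.8412; S(3,-2) = 23.4043; S(3,-1) = 32.5249; S(3,+0) = 45.2000; S(3,+1) = 62.8146; S(3,+2) = 87.2935; S(3,+3) = 121.3120
Terminal payoffs V(N, j) = max(S_T - K, 0):
  V(3,-3) = 0.000000; V(3,-2) = 0.000000; V(3,-1) = 0.000000; V(3,+0) = 0.000000; V(3,+1) = 13.084550; V(3,+2) = 37.563534; V(3,+3) = 71.582037
Backward induction: V(k, j) = exp(-r*dt) * [p_u * V(k+1, j+1) + p_m * V(k+1, j) + p_d * V(k+1, j-1)]
  V(2,-2) = exp(-r*dt) * [p_u*0.000000 + p_m*0.000000 + p_d*0.000000] = 0.000000
  V(2,-1) = exp(-r*dt) * [p_u*0.000000 + p_m*0.000000 + p_d*0.000000] = 0.000000
  V(2,+0) = exp(-r*dt) * [p_u*13.084550 + p_m*0.000000 + p_d*0.000000] = 1.956298
  V(2,+1) = exp(-r*dt) * [p_u*37.563534 + p_m*13.084550 + p_d*0.000000] = 14.274056
  V(2,+2) = exp(-r*dt) * [p_u*71.582037 + p_m*37.563534 + p_d*13.084550] = 37.930248
  V(1,-1) = exp(-r*dt) * [p_u*1.956298 + p_m*0.000000 + p_d*0.000000] = 0.292490
  V(1,+0) = exp(-r*dt) * [p_u*14.274056 + p_m*1.956298 + p_d*0.000000] = 3.428597
  V(1,+1) = exp(-r*dt) * [p_u*37.930248 + p_m*14.274056 + p_d*1.956298] = 15.470700
  V(0,+0) = exp(-r*dt) * [p_u*15.470700 + p_m*3.428597 + p_d*0.292490] = 4.634746

Answer: Price = V(0,0) = 4.6347


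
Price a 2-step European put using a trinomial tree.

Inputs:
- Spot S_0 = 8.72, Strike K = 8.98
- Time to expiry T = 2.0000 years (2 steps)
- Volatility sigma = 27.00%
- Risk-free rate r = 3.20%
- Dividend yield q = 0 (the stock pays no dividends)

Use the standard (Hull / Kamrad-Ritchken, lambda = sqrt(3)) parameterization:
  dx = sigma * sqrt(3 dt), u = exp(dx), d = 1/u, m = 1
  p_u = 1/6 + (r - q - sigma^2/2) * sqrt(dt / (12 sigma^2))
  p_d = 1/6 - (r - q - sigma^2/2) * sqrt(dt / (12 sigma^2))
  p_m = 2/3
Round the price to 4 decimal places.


dt = T/N = 1.000000; dx = sigma*sqrt(3*dt) = 0.467654
u = exp(dx) = 1.596245; d = 1/u = 0.626470
p_u = 0.161909, p_m = 0.666667, p_d = 0.171424
Discount per step: exp(-r*dt) = 0.968507
Stock lattice S(k, j) with j the centered position index:
  k=0: S(0,+0) = 8.7200
  k=1: S(1,-1) = 5.4628; S(1,+0) = 8.7200; S(1,+1) = 13.9193
  k=2: S(2,-2) = 3.4223; S(2,-1) = 5.4628; S(2,+0) = 8.7200; S(2,+1) = 13.9193; S(2,+2) = 22.2185
Terminal payoffs V(N, j) = max(K - S_T, 0):
  V(2,-2) = 5.557704; V(2,-1) = 3.517178; V(2,+0) = 0.260000; V(2,+1) = 0.000000; V(2,+2) = 0.000000
Backward induction: V(k, j) = exp(-r*dt) * [p_u * V(k+1, j+1) + p_m * V(k+1, j) + p_d * V(k+1, j-1)]
  V(1,-1) = exp(-r*dt) * [p_u*0.260000 + p_m*3.517178 + p_d*5.557704] = 3.234432
  V(1,+0) = exp(-r*dt) * [p_u*0.000000 + p_m*0.260000 + p_d*3.517178] = 0.751816
  V(1,+1) = exp(-r*dt) * [p_u*0.000000 + p_m*0.000000 + p_d*0.260000] = 0.043167
  V(0,+0) = exp(-r*dt) * [p_u*0.043167 + p_m*0.751816 + p_d*3.234432] = 1.029194

Answer: Price = V(0,0) = 1.0292


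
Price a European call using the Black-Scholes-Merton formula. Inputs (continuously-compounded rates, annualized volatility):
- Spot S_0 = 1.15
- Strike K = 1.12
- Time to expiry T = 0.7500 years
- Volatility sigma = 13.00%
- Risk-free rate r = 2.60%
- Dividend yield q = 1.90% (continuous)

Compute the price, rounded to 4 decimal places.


Answer: Price = 0.0697

Derivation:
d1 = (ln(S/K) + (r - q + 0.5*sigma^2) * T) / (sigma * sqrt(T)) = 0.33771222
d2 = d1 - sigma * sqrt(T) = 0.22512892
exp(-rT) = 0.98068890; exp(-qT) = 0.98585105
C = S_0 * exp(-qT) * N(d1) - K * exp(-rT) * N(d2)
N(d1) = 0.63220997; N(d2) = 0.58906051
C = 1.1500 * 0.98585105 * 0.63220997 - 1.1200 * 0.98068890 * 0.58906051 = 0.0697


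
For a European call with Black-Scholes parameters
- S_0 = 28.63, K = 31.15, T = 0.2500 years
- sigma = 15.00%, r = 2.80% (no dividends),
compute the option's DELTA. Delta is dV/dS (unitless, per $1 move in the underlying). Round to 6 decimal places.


d1 = -0.9939550150; d2 = -1.0689550150
phi(d1) = 0.2434334161; exp(-qT) = 1.0000000000; exp(-rT) = 0.9930244429
N(d1) = 0.1601223843
Delta = exp(-qT) * N(d1) = 1.0000000000 * 0.1601223843 = 0.160122

Answer: Delta = 0.160122


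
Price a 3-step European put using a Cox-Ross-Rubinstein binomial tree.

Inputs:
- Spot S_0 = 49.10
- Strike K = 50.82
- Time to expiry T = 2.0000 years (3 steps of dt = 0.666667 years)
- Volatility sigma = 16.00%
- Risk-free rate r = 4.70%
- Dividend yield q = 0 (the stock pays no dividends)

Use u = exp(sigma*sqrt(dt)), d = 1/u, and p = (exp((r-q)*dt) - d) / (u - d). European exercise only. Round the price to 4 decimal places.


dt = T/N = 0.666667
u = exp(sigma*sqrt(dt)) = 1.139557; d = 1/u = 0.877534
p = (exp((r-q)*dt) - d) / (u - d) = 0.588862
Discount per step: exp(-r*dt) = 0.969152
Stock lattice S(k, i) with i counting down-moves:
  k=0: S(0,0) = 49.1000
  k=1: S(1,0) = 55.9522; S(1,1) = 43.0869
  k=2: S(2,0) = 63.7608; S(2,1) = 49.1000; S(2,2) = 37.8102
  k=3: S(3,0) = 72.6590; S(3,1) = 55.9522; S(3,2) = 43.0869; S(3,3) = 33.1798
Terminal payoffs V(N, i) = max(K - S_T, 0):
  V(3,0) = 0.000000; V(3,1) = 0.000000; V(3,2) = 7.733075; V(3,3) = 17.640219
Backward induction: V(k, i) = exp(-r*dt) * [p * V(k+1, i) + (1-p) * V(k+1, i+1)].
  V(2,0) = exp(-r*dt) * [p*0.000000 + (1-p)*0.000000] = 0.000000
  V(2,1) = exp(-r*dt) * [p*0.000000 + (1-p)*7.733075] = 3.081284
  V(2,2) = exp(-r*dt) * [p*7.733075 + (1-p)*17.640219] = 11.442082
  V(1,0) = exp(-r*dt) * [p*0.000000 + (1-p)*3.081284] = 1.227754
  V(1,1) = exp(-r*dt) * [p*3.081284 + (1-p)*11.442082] = 6.317638
  V(0,0) = exp(-r*dt) * [p*1.227754 + (1-p)*6.317638] = 3.217972

Answer: Price = V(0,0) = 3.2180


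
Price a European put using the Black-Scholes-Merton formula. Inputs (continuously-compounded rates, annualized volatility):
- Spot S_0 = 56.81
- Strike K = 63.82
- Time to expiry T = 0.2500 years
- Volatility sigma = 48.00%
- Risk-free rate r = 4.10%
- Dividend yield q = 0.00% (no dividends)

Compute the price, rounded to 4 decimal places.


Answer: Price = 9.4574

Derivation:
d1 = (ln(S/K) + (r - q + 0.5*sigma^2) * T) / (sigma * sqrt(T)) = -0.32210106
d2 = d1 - sigma * sqrt(T) = -0.56210106
exp(-rT) = 0.98980235; exp(-qT) = 1.00000000
P = K * exp(-rT) * N(-d2) - S_0 * exp(-qT) * N(-d1)
N(-d1) = 0.62631193; N(-d2) = 0.71297642
P = 63.8200 * 0.98980235 * 0.71297642 - 56.8100 * 1.00000000 * 0.62631193 = 9.4574


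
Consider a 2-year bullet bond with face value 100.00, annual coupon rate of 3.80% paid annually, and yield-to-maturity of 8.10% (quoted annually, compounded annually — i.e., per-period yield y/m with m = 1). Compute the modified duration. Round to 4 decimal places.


Coupon per period c = face * coupon_rate / m = 3.800000
Periods per year m = 1; per-period yield y/m = 0.081000
Number of cashflows N = 2
Cashflows (t years, CF_t, discount factor 1/(1+y/m)^(m*t), PV):
  t = 1.0000: CF_t = 3.800000, DF = 0.925069, PV = 3.515264
  t = 2.0000: CF_t = 103.800000, DF = 0.855753, PV = 88.827199
Price P = sum_t PV_t = 92.342462
First compute Macaulay numerator sum_t t * PV_t:
  t * PV_t at t = 1.0000: 3.515264
  t * PV_t at t = 2.0000: 177.654397
Macaulay duration D = 181.169661 / 92.342462 = 1.961932
Modified duration = D / (1 + y/m) = 1.961932 / (1 + 0.081000) = 1.814924

Answer: Modified duration = 1.8149


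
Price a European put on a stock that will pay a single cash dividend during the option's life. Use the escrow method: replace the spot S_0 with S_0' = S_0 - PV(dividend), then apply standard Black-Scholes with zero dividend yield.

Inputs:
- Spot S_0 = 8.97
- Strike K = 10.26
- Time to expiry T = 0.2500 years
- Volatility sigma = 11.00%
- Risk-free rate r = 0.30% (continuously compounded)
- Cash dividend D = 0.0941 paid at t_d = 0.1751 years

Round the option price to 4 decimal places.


Answer: Price = 1.3771

Derivation:
PV(D) = D * exp(-r * t_d) = 0.0941 * 0.99947484 = 0.09405058
S_0' = S_0 - PV(D) = 8.9700 - 0.09405058 = 8.87594942
d1 = (ln(S_0'/K) + (r + sigma^2/2)*T) / (sigma*sqrt(T)) = -2.59354606
d2 = d1 - sigma*sqrt(T) = -2.64854606
exp(-rT) = 0.99925028
N(-d1) = 0.99525041; N(-d2) = 0.99595806
P = K * exp(-rT) * N(-d2) - S_0' * N(-d1) = 10.2600 * 0.99925028 * 0.99595806 - 8.87594942 * 0.99525041 = 1.3771


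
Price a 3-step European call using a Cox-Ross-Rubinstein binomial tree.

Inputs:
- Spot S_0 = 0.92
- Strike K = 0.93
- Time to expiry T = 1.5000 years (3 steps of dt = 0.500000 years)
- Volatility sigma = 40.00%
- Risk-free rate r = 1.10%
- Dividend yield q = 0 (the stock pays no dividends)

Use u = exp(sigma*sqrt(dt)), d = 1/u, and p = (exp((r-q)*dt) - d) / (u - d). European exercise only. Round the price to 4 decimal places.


dt = T/N = 0.500000
u = exp(sigma*sqrt(dt)) = 1.326896; d = 1/u = 0.753638
p = (exp((r-q)*dt) - d) / (u - d) = 0.439378
Discount per step: exp(-r*dt) = 0.994515
Stock lattice S(k, i) with i counting down-moves:
  k=0: S(0,0) = 0.9200
  k=1: S(1,0) = 1.2207; S(1,1) = 0.6933
  k=2: S(2,0) = 1.6198; S(2,1) = 0.9200; S(2,2) = 0.5225
  k=3: S(3,0) = 2.1493; S(3,1) = 1.2207; S(3,2) = 0.6933; S(3,3) = 0.3938
Terminal payoffs V(N, i) = max(S_T - K, 0):
  V(3,0) = 1.219309; V(3,1) = 0.290745; V(3,2) = 0.000000; V(3,3) = 0.000000
Backward induction: V(k, i) = exp(-r*dt) * [p * V(k+1, i) + (1-p) * V(k+1, i+1)].
  V(2,0) = exp(-r*dt) * [p*1.219309 + (1-p)*0.290745] = 0.694903
  V(2,1) = exp(-r*dt) * [p*0.290745 + (1-p)*0.000000] = 0.127046
  V(2,2) = exp(-r*dt) * [p*0.000000 + (1-p)*0.000000] = 0.000000
  V(1,0) = exp(-r*dt) * [p*0.694903 + (1-p)*0.127046] = 0.374484
  V(1,1) = exp(-r*dt) * [p*0.127046 + (1-p)*0.000000] = 0.055515
  V(0,0) = exp(-r*dt) * [p*0.374484 + (1-p)*0.055515] = 0.194590

Answer: Price = V(0,0) = 0.1946


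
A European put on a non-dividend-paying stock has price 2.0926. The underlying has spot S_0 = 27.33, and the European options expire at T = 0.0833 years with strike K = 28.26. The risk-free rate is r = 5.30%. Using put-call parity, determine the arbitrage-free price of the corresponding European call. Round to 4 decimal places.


Put-call parity: C - P = S_0 * exp(-qT) - K * exp(-rT).
S_0 * exp(-qT) = 27.3300 * 1.00000000 = 27.33000000
K * exp(-rT) = 28.2600 * 0.99559483 = 28.13550993
C = P + S*exp(-qT) - K*exp(-rT)
C = 2.0926 + 27.33000000 - 28.13550993 = 1.2871

Answer: Call price = 1.2871


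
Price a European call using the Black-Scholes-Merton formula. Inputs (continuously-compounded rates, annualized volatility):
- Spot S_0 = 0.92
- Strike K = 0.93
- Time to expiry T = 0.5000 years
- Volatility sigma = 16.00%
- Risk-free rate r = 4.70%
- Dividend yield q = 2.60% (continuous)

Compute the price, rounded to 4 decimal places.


Answer: Price = 0.0408

Derivation:
d1 = (ln(S/K) + (r - q + 0.5*sigma^2) * T) / (sigma * sqrt(T)) = 0.05382041
d2 = d1 - sigma * sqrt(T) = -0.05931668
exp(-rT) = 0.97677397; exp(-qT) = 0.98708414
C = S_0 * exp(-qT) * N(d1) - K * exp(-rT) * N(d2)
N(d1) = 0.52146087; N(d2) = 0.47634994
C = 0.9200 * 0.98708414 * 0.52146087 - 0.9300 * 0.97677397 * 0.47634994 = 0.0408


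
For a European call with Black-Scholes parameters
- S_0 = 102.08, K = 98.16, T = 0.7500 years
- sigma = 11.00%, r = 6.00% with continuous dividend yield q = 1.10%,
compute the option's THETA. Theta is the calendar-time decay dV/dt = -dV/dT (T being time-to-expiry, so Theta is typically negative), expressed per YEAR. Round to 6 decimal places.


Answer: Theta = -5.257026

Derivation:
d1 = 0.8444589484; d2 = 0.7491961540
phi(d1) = 0.2792929659; exp(-qT) = 0.9917839379; exp(-rT) = 0.9559974818
Theta = -S*exp(-qT)*phi(d1)*sigma/(2*sqrt(T)) - r*K*exp(-rT)*N(d2) + q*S*exp(-qT)*N(d1)
N(d1) = 0.8007935031; N(d2) = 0.7731305065; sqrt(T) = 0.8660254038
Term 1 = -102.0800 * 0.9917839379 * 0.2792929659 * 0.1100 / (2 * 0.8660254038) = -1.7957661780
Term 2 = -0.0600 * 98.1600 * 0.9559974818 * 0.7731305065 = -4.3530670697
Term 3 = 0.0110 * 102.0800 * 0.9917839379 * 0.8007935031 = 0.8918071667
Theta = -1.7957661780 + (-4.3530670697) + (0.8918071667) = -5.257026


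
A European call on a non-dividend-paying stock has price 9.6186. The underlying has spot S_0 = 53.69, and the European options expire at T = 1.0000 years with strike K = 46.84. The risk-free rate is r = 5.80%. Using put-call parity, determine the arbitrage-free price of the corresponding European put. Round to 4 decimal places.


Answer: Put price = 0.1292

Derivation:
Put-call parity: C - P = S_0 * exp(-qT) - K * exp(-rT).
S_0 * exp(-qT) = 53.6900 * 1.00000000 = 53.69000000
K * exp(-rT) = 46.8400 * 0.94364995 = 44.20056354
P = C - S*exp(-qT) + K*exp(-rT)
P = 9.6186 - 53.69000000 + 44.20056354 = 0.1292


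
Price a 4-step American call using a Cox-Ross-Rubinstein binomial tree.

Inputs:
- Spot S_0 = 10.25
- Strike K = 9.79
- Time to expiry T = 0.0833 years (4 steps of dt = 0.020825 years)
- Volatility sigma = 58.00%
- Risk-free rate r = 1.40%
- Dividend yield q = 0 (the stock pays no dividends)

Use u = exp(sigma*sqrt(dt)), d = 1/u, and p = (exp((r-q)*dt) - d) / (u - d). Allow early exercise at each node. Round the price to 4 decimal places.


dt = T/N = 0.020825
u = exp(sigma*sqrt(dt)) = 1.087302; d = 1/u = 0.919708
p = (exp((r-q)*dt) - d) / (u - d) = 0.480827
Discount per step: exp(-r*dt) = 0.999708
Stock lattice S(k, i) with i counting down-moves:
  k=0: S(0,0) = 10.2500
  k=1: S(1,0) = 11.1448; S(1,1) = 9.4270
  k=2: S(2,0) = 12.1178; S(2,1) = 10.2500; S(2,2) = 8.6701
  k=3: S(3,0) = 13.1757; S(3,1) = 11.1448; S(3,2) = 9.4270; S(3,3) = 7.9740
  k=4: S(4,0) = 14.3260; S(4,1) = 12.1178; S(4,2) = 10.2500; S(4,3) = 8.6701; S(4,4) = 7.3337
Terminal payoffs V(N, i) = max(S_T - K, 0):
  V(4,0) = 4.535969; V(4,1) = 2.327804; V(4,2) = 0.460000; V(4,3) = 0.000000; V(4,4) = 0.000000
Backward induction: V(k, i) = exp(-r*dt) * [p * V(k+1, i) + (1-p) * V(k+1, i+1)]; then take max(V_cont, immediate exercise) for American.
  V(3,0) = exp(-r*dt) * [p*4.535969 + (1-p)*2.327804] = 3.388562; exercise = 3.385708; V(3,0) = max -> 3.388562
  V(3,1) = exp(-r*dt) * [p*2.327804 + (1-p)*0.460000] = 1.357695; exercise = 1.354842; V(3,1) = max -> 1.357695
  V(3,2) = exp(-r*dt) * [p*0.460000 + (1-p)*0.000000] = 0.221116; exercise = 0.000000; V(3,2) = max -> 0.221116
  V(3,3) = exp(-r*dt) * [p*0.000000 + (1-p)*0.000000] = 0.000000; exercise = 0.000000; V(3,3) = max -> 0.000000
  V(2,0) = exp(-r*dt) * [p*3.388562 + (1-p)*1.357695] = 2.333511; exercise = 2.327804; V(2,0) = max -> 2.333511
  V(2,1) = exp(-r*dt) * [p*1.357695 + (1-p)*0.221116] = 0.767391; exercise = 0.460000; V(2,1) = max -> 0.767391
  V(2,2) = exp(-r*dt) * [p*0.221116 + (1-p)*0.000000] = 0.106288; exercise = 0.000000; V(2,2) = max -> 0.106288
  V(1,0) = exp(-r*dt) * [p*2.333511 + (1-p)*0.767391] = 1.519981; exercise = 1.354842; V(1,0) = max -> 1.519981
  V(1,1) = exp(-r*dt) * [p*0.767391 + (1-p)*0.106288] = 0.424040; exercise = 0.000000; V(1,1) = max -> 0.424040
  V(0,0) = exp(-r*dt) * [p*1.519981 + (1-p)*0.424040] = 0.950721; exercise = 0.460000; V(0,0) = max -> 0.950721

Answer: Price = V(0,0) = 0.9507


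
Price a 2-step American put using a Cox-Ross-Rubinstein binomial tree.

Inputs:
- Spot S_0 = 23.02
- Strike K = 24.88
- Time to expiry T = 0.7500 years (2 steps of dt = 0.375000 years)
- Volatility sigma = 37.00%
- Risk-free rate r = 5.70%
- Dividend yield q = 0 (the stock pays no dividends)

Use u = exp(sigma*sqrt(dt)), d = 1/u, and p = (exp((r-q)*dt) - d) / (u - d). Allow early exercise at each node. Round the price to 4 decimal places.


Answer: Price = V(0,0) = 3.6983

Derivation:
dt = T/N = 0.375000
u = exp(sigma*sqrt(dt)) = 1.254300; d = 1/u = 0.797257
p = (exp((r-q)*dt) - d) / (u - d) = 0.490868
Discount per step: exp(-r*dt) = 0.978852
Stock lattice S(k, i) with i counting down-moves:
  k=0: S(0,0) = 23.0200
  k=1: S(1,0) = 28.8740; S(1,1) = 18.3529
  k=2: S(2,0) = 36.2167; S(2,1) = 23.0200; S(2,2) = 14.6320
Terminal payoffs V(N, i) = max(K - S_T, 0):
  V(2,0) = 0.000000; V(2,1) = 1.860000; V(2,2) = 10.248046
Backward induction: V(k, i) = exp(-r*dt) * [p * V(k+1, i) + (1-p) * V(k+1, i+1)]; then take max(V_cont, immediate exercise) for American.
  V(1,0) = exp(-r*dt) * [p*0.000000 + (1-p)*1.860000] = 0.926958; exercise = 0.000000; V(1,0) = max -> 0.926958
  V(1,1) = exp(-r*dt) * [p*1.860000 + (1-p)*10.248046] = 6.000970; exercise = 6.527137; V(1,1) = max -> 6.527137
  V(0,0) = exp(-r*dt) * [p*0.926958 + (1-p)*6.527137] = 3.698286; exercise = 1.860000; V(0,0) = max -> 3.698286


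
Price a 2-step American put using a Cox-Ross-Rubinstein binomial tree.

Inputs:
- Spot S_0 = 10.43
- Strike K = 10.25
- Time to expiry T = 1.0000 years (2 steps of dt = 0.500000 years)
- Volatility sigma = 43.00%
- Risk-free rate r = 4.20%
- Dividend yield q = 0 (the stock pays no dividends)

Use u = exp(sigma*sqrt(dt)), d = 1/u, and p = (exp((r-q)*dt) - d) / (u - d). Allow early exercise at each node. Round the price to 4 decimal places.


dt = T/N = 0.500000
u = exp(sigma*sqrt(dt)) = 1.355345; d = 1/u = 0.737820
p = (exp((r-q)*dt) - d) / (u - d) = 0.458933
Discount per step: exp(-r*dt) = 0.979219
Stock lattice S(k, i) with i counting down-moves:
  k=0: S(0,0) = 10.4300
  k=1: S(1,0) = 14.1362; S(1,1) = 7.6955
  k=2: S(2,0) = 19.1595; S(2,1) = 10.4300; S(2,2) = 5.6779
Terminal payoffs V(N, i) = max(K - S_T, 0):
  V(2,0) = 0.000000; V(2,1) = 0.000000; V(2,2) = 4.572140
Backward induction: V(k, i) = exp(-r*dt) * [p * V(k+1, i) + (1-p) * V(k+1, i+1)]; then take max(V_cont, immediate exercise) for American.
  V(1,0) = exp(-r*dt) * [p*0.000000 + (1-p)*0.000000] = 0.000000; exercise = 0.000000; V(1,0) = max -> 0.000000
  V(1,1) = exp(-r*dt) * [p*0.000000 + (1-p)*4.572140] = 2.422427; exercise = 2.554541; V(1,1) = max -> 2.554541
  V(0,0) = exp(-r*dt) * [p*0.000000 + (1-p)*2.554541] = 1.353456; exercise = 0.000000; V(0,0) = max -> 1.353456

Answer: Price = V(0,0) = 1.3535


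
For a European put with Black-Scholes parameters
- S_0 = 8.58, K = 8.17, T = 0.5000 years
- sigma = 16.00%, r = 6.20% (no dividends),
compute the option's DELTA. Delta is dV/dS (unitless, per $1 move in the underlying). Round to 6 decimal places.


Answer: Delta = -0.222623

Derivation:
d1 = 0.7633660054; d2 = 0.6502289204
phi(d1) = 0.2981071294; exp(-qT) = 1.0000000000; exp(-rT) = 0.9694755731
N(-d1) = 0.2226225739
Delta = -exp(-qT) * N(-d1) = -1.0000000000 * 0.2226225739 = -0.222623


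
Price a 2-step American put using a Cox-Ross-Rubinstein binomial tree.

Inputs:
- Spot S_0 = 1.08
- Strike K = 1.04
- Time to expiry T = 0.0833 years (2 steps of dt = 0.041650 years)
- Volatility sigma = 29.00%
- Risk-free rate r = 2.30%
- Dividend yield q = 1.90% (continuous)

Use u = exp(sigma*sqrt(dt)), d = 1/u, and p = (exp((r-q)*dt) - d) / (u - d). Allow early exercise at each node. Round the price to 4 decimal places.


dt = T/N = 0.041650
u = exp(sigma*sqrt(dt)) = 1.060971; d = 1/u = 0.942533
p = (exp((r-q)*dt) - d) / (u - d) = 0.486615
Discount per step: exp(-r*dt) = 0.999043
Stock lattice S(k, i) with i counting down-moves:
  k=0: S(0,0) = 1.0800
  k=1: S(1,0) = 1.1458; S(1,1) = 1.0179
  k=2: S(2,0) = 1.2157; S(2,1) = 1.0800; S(2,2) = 0.9594
Terminal payoffs V(N, i) = max(K - S_T, 0):
  V(2,0) = 0.000000; V(2,1) = 0.000000; V(2,2) = 0.080562
Backward induction: V(k, i) = exp(-r*dt) * [p * V(k+1, i) + (1-p) * V(k+1, i+1)]; then take max(V_cont, immediate exercise) for American.
  V(1,0) = exp(-r*dt) * [p*0.000000 + (1-p)*0.000000] = 0.000000; exercise = 0.000000; V(1,0) = max -> 0.000000
  V(1,1) = exp(-r*dt) * [p*0.000000 + (1-p)*0.080562] = 0.041320; exercise = 0.022064; V(1,1) = max -> 0.041320
  V(0,0) = exp(-r*dt) * [p*0.000000 + (1-p)*0.041320] = 0.021193; exercise = 0.000000; V(0,0) = max -> 0.021193

Answer: Price = V(0,0) = 0.0212


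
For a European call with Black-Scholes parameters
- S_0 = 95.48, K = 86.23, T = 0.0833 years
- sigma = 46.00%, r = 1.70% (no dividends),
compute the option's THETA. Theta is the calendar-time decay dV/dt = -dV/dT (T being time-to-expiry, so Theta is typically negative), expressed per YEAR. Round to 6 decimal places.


d1 = 0.8445655113; d2 = 0.7118015101
phi(d1) = 0.2792678325; exp(-qT) = 1.0000000000; exp(-rT) = 0.9985849022
Theta = -S*exp(-qT)*phi(d1)*sigma/(2*sqrt(T)) - r*K*exp(-rT)*N(d2) + q*S*exp(-qT)*N(d1)
N(d1) = 0.8008232640; N(d2) = 0.7617061513; sqrt(T) = 0.2886173938
Term 1 = -95.4800 * 1.0000000000 * 0.2792678325 * 0.4600 / (2 * 0.2886173938) = -21.2490079967
Term 2 = -0.0170 * 86.2300 * 0.9985849022 * 0.7617061513 = -1.1150125764
Term 3 = 0 (no dividend yield, q = 0)
Theta = -21.2490079967 + (-1.1150125764) + (0.0000000000) = -22.364021

Answer: Theta = -22.364021


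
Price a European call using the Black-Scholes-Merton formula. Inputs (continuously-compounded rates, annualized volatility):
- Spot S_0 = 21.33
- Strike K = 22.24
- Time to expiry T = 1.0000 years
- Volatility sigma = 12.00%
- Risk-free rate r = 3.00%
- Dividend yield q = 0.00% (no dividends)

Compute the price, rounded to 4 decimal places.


d1 = (ln(S/K) + (r - q + 0.5*sigma^2) * T) / (sigma * sqrt(T)) = -0.03814947
d2 = d1 - sigma * sqrt(T) = -0.15814947
exp(-rT) = 0.97044553; exp(-qT) = 1.00000000
C = S_0 * exp(-qT) * N(d1) - K * exp(-rT) * N(d2)
N(d1) = 0.48478425; N(d2) = 0.43716951
C = 21.3300 * 1.00000000 * 0.48478425 - 22.2400 * 0.97044553 * 0.43716951 = 0.9051

Answer: Price = 0.9051


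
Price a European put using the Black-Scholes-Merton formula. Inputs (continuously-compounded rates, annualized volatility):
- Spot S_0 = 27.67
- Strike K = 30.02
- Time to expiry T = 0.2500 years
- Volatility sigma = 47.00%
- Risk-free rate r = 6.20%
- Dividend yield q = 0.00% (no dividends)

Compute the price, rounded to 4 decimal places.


Answer: Price = 3.7250

Derivation:
d1 = (ln(S/K) + (r - q + 0.5*sigma^2) * T) / (sigma * sqrt(T)) = -0.16341503
d2 = d1 - sigma * sqrt(T) = -0.39841503
exp(-rT) = 0.98461951; exp(-qT) = 1.00000000
P = K * exp(-rT) * N(-d2) - S_0 * exp(-qT) * N(-d1)
N(-d1) = 0.56490417; N(-d2) = 0.65483786
P = 30.0200 * 0.98461951 * 0.65483786 - 27.6700 * 1.00000000 * 0.56490417 = 3.7250


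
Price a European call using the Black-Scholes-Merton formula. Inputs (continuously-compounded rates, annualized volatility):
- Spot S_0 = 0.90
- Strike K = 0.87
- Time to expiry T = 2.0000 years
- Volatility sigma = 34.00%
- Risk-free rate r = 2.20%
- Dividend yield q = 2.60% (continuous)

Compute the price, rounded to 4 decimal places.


Answer: Price = 0.1714

Derivation:
d1 = (ln(S/K) + (r - q + 0.5*sigma^2) * T) / (sigma * sqrt(T)) = 0.29428443
d2 = d1 - sigma * sqrt(T) = -0.18654818
exp(-rT) = 0.95695396; exp(-qT) = 0.94932887
C = S_0 * exp(-qT) * N(d1) - K * exp(-rT) * N(d2)
N(d1) = 0.61572972; N(d2) = 0.42600745
C = 0.9000 * 0.94932887 * 0.61572972 - 0.8700 * 0.95695396 * 0.42600745 = 0.1714


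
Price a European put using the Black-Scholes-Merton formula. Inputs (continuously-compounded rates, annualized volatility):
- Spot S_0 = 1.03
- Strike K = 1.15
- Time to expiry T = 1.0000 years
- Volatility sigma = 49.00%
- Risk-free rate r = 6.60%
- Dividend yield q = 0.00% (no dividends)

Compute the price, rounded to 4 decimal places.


d1 = (ln(S/K) + (r - q + 0.5*sigma^2) * T) / (sigma * sqrt(T)) = 0.15478951
d2 = d1 - sigma * sqrt(T) = -0.33521049
exp(-rT) = 0.93613086; exp(-qT) = 1.00000000
P = K * exp(-rT) * N(-d2) - S_0 * exp(-qT) * N(-d1)
N(-d1) = 0.43849363; N(-d2) = 0.63126685
P = 1.1500 * 0.93613086 * 0.63126685 - 1.0300 * 1.00000000 * 0.43849363 = 0.2279

Answer: Price = 0.2279


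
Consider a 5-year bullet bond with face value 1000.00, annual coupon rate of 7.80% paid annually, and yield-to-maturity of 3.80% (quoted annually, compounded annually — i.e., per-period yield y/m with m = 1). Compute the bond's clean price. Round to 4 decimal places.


Answer: Price = 1179.0778

Derivation:
Coupon per period c = face * coupon_rate / m = 78.000000
Periods per year m = 1; per-period yield y/m = 0.038000
Number of cashflows N = 5
Cashflows (t years, CF_t, discount factor 1/(1+y/m)^(m*t), PV):
  t = 1.0000: CF_t = 78.000000, DF = 0.963391, PV = 75.144509
  t = 2.0000: CF_t = 78.000000, DF = 0.928122, PV = 72.393554
  t = 3.0000: CF_t = 78.000000, DF = 0.894145, PV = 69.743308
  t = 4.0000: CF_t = 78.000000, DF = 0.861411, PV = 67.190085
  t = 5.0000: CF_t = 1078.000000, DF = 0.829876, PV = 894.606385
Price P = sum_t PV_t = 1179.077840


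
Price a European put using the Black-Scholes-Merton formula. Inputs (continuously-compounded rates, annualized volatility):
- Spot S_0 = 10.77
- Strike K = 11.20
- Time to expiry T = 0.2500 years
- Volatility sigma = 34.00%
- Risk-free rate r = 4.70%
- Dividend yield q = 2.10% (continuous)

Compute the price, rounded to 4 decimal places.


Answer: Price = 0.9291

Derivation:
d1 = (ln(S/K) + (r - q + 0.5*sigma^2) * T) / (sigma * sqrt(T)) = -0.10705463
d2 = d1 - sigma * sqrt(T) = -0.27705463
exp(-rT) = 0.98831876; exp(-qT) = 0.99476376
P = K * exp(-rT) * N(-d2) - S_0 * exp(-qT) * N(-d1)
N(-d1) = 0.54262718; N(-d2) = 0.60913092
P = 11.2000 * 0.98831876 * 0.60913092 - 10.7700 * 0.99476376 * 0.54262718 = 0.9291


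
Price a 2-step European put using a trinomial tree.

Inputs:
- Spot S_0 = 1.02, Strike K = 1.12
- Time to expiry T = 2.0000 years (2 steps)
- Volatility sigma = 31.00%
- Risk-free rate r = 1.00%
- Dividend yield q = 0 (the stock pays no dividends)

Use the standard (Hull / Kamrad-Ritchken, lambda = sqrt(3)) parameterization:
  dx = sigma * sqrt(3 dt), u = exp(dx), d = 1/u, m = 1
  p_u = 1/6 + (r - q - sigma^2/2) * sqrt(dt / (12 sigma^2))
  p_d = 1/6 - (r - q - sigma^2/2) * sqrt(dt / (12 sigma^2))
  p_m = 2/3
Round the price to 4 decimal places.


Answer: Price = V(0,0) = 0.2180

Derivation:
dt = T/N = 1.000000; dx = sigma*sqrt(3*dt) = 0.536936
u = exp(dx) = 1.710757; d = 1/u = 0.584537
p_u = 0.131234, p_m = 0.666667, p_d = 0.202099
Discount per step: exp(-r*dt) = 0.990050
Stock lattice S(k, j) with j the centered position index:
  k=0: S(0,+0) = 1.0200
  k=1: S(1,-1) = 0.5962; S(1,+0) = 1.0200; S(1,+1) = 1.7450
  k=2: S(2,-2) = 0.3485; S(2,-1) = 0.5962; S(2,+0) = 1.0200; S(2,+1) = 1.7450; S(2,+2) = 2.9852
Terminal payoffs V(N, j) = max(K - S_T, 0):
  V(2,-2) = 0.771483; V(2,-1) = 0.523773; V(2,+0) = 0.100000; V(2,+1) = 0.000000; V(2,+2) = 0.000000
Backward induction: V(k, j) = exp(-r*dt) * [p_u * V(k+1, j+1) + p_m * V(k+1, j) + p_d * V(k+1, j-1)]
  V(1,-1) = exp(-r*dt) * [p_u*0.100000 + p_m*0.523773 + p_d*0.771483] = 0.513065
  V(1,+0) = exp(-r*dt) * [p_u*0.000000 + p_m*0.100000 + p_d*0.523773] = 0.170804
  V(1,+1) = exp(-r*dt) * [p_u*0.000000 + p_m*0.000000 + p_d*0.100000] = 0.020009
  V(0,+0) = exp(-r*dt) * [p_u*0.020009 + p_m*0.170804 + p_d*0.513065] = 0.217994


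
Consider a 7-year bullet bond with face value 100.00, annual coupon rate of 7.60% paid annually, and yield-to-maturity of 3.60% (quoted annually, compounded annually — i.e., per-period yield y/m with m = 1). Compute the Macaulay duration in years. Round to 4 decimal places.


Coupon per period c = face * coupon_rate / m = 7.600000
Periods per year m = 1; per-period yield y/m = 0.036000
Number of cashflows N = 7
Cashflows (t years, CF_t, discount factor 1/(1+y/m)^(m*t), PV):
  t = 1.0000: CF_t = 7.600000, DF = 0.965251, PV = 7.335907
  t = 2.0000: CF_t = 7.600000, DF = 0.931709, PV = 7.080992
  t = 3.0000: CF_t = 7.600000, DF = 0.899333, PV = 6.834934
  t = 4.0000: CF_t = 7.600000, DF = 0.868082, PV = 6.597427
  t = 5.0000: CF_t = 7.600000, DF = 0.837917, PV = 6.368172
  t = 6.0000: CF_t = 7.600000, DF = 0.808801, PV = 6.146885
  t = 7.0000: CF_t = 107.600000, DF = 0.780696, PV = 84.002843
Price P = sum_t PV_t = 124.367159
Macaulay numerator sum_t t * PV_t:
  t * PV_t at t = 1.0000: 7.335907
  t * PV_t at t = 2.0000: 14.161983
  t * PV_t at t = 3.0000: 20.504802
  t * PV_t at t = 4.0000: 26.389707
  t * PV_t at t = 5.0000: 31.840862
  t * PV_t at t = 6.0000: 36.881308
  t * PV_t at t = 7.0000: 588.019899
Macaulay duration D = (sum_t t * PV_t) / P = 725.134469 / 124.367159 = 5.830594

Answer: Macaulay duration = 5.8306 years


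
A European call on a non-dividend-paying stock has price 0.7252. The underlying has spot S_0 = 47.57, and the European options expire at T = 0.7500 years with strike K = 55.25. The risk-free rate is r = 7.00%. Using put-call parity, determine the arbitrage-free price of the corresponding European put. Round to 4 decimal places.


Answer: Put price = 5.5794

Derivation:
Put-call parity: C - P = S_0 * exp(-qT) - K * exp(-rT).
S_0 * exp(-qT) = 47.5700 * 1.00000000 = 47.57000000
K * exp(-rT) = 55.2500 * 0.94885432 = 52.42420124
P = C - S*exp(-qT) + K*exp(-rT)
P = 0.7252 - 47.57000000 + 52.42420124 = 5.5794


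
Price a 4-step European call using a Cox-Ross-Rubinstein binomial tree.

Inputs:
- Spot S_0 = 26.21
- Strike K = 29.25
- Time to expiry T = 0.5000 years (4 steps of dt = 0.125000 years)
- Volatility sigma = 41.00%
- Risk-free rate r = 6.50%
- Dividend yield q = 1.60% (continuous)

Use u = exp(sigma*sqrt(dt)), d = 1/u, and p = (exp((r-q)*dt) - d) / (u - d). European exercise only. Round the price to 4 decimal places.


dt = T/N = 0.125000
u = exp(sigma*sqrt(dt)) = 1.155990; d = 1/u = 0.865060
p = (exp((r-q)*dt) - d) / (u - d) = 0.484942
Discount per step: exp(-r*dt) = 0.991908
Stock lattice S(k, i) with i counting down-moves:
  k=0: S(0,0) = 26.2100
  k=1: S(1,0) = 30.2985; S(1,1) = 22.6732
  k=2: S(2,0) = 35.0247; S(2,1) = 26.2100; S(2,2) = 19.6137
  k=3: S(3,0) = 40.4882; S(3,1) = 30.2985; S(3,2) = 22.6732; S(3,3) = 16.9670
  k=4: S(4,0) = 46.8040; S(4,1) = 35.0247; S(4,2) = 26.2100; S(4,3) = 19.6137; S(4,4) = 14.6775
Terminal payoffs V(N, i) = max(S_T - K, 0):
  V(4,0) = 17.553996; V(4,1) = 5.774745; V(4,2) = 0.000000; V(4,3) = 0.000000; V(4,4) = 0.000000
Backward induction: V(k, i) = exp(-r*dt) * [p * V(k+1, i) + (1-p) * V(k+1, i+1)].
  V(3,0) = exp(-r*dt) * [p*17.553996 + (1-p)*5.774745] = 11.394043
  V(3,1) = exp(-r*dt) * [p*5.774745 + (1-p)*0.000000] = 2.777754
  V(3,2) = exp(-r*dt) * [p*0.000000 + (1-p)*0.000000] = 0.000000
  V(3,3) = exp(-r*dt) * [p*0.000000 + (1-p)*0.000000] = 0.000000
  V(2,0) = exp(-r*dt) * [p*11.394043 + (1-p)*2.777754] = 6.899864
  V(2,1) = exp(-r*dt) * [p*2.777754 + (1-p)*0.000000] = 1.336149
  V(2,2) = exp(-r*dt) * [p*0.000000 + (1-p)*0.000000] = 0.000000
  V(1,0) = exp(-r*dt) * [p*6.899864 + (1-p)*1.336149] = 4.001582
  V(1,1) = exp(-r*dt) * [p*1.336149 + (1-p)*0.000000] = 0.642711
  V(0,0) = exp(-r*dt) * [p*4.001582 + (1-p)*0.642711] = 2.253187

Answer: Price = V(0,0) = 2.2532


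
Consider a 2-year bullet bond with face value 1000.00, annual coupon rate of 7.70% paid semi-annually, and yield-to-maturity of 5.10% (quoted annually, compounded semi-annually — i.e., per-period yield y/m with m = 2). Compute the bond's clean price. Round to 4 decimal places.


Coupon per period c = face * coupon_rate / m = 38.500000
Periods per year m = 2; per-period yield y/m = 0.025500
Number of cashflows N = 4
Cashflows (t years, CF_t, discount factor 1/(1+y/m)^(m*t), PV):
  t = 0.5000: CF_t = 38.500000, DF = 0.975134, PV = 37.542662
  t = 1.0000: CF_t = 38.500000, DF = 0.950886, PV = 36.609129
  t = 1.5000: CF_t = 38.500000, DF = 0.927242, PV = 35.698810
  t = 2.0000: CF_t = 1038.500000, DF = 0.904185, PV = 938.996216
Price P = sum_t PV_t = 1048.846817

Answer: Price = 1048.8468


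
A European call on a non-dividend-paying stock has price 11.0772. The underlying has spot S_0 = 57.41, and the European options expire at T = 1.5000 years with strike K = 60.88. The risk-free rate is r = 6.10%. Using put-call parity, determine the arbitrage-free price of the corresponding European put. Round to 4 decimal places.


Put-call parity: C - P = S_0 * exp(-qT) - K * exp(-rT).
S_0 * exp(-qT) = 57.4100 * 1.00000000 = 57.41000000
K * exp(-rT) = 60.8800 * 0.91256132 = 55.55673293
P = C - S*exp(-qT) + K*exp(-rT)
P = 11.0772 - 57.41000000 + 55.55673293 = 9.2239

Answer: Put price = 9.2239


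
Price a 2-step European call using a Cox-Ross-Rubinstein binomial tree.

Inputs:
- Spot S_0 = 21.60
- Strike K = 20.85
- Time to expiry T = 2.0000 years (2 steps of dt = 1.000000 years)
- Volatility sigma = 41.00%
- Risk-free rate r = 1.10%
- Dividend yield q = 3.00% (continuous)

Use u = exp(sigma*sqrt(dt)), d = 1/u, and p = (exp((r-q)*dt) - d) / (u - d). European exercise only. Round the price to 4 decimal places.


dt = T/N = 1.000000
u = exp(sigma*sqrt(dt)) = 1.506818; d = 1/u = 0.663650
p = (exp((r-q)*dt) - d) / (u - d) = 0.376591
Discount per step: exp(-r*dt) = 0.989060
Stock lattice S(k, i) with i counting down-moves:
  k=0: S(0,0) = 21.6000
  k=1: S(1,0) = 32.5473; S(1,1) = 14.3348
  k=2: S(2,0) = 49.0428; S(2,1) = 21.6000; S(2,2) = 9.5133
Terminal payoffs V(N, i) = max(S_T - K, 0):
  V(2,0) = 28.192796; V(2,1) = 0.750000; V(2,2) = 0.000000
Backward induction: V(k, i) = exp(-r*dt) * [p * V(k+1, i) + (1-p) * V(k+1, i+1)].
  V(1,0) = exp(-r*dt) * [p*28.192796 + (1-p)*0.750000] = 10.963440
  V(1,1) = exp(-r*dt) * [p*0.750000 + (1-p)*0.000000] = 0.279353
  V(0,0) = exp(-r*dt) * [p*10.963440 + (1-p)*0.279353] = 4.255809

Answer: Price = V(0,0) = 4.2558
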